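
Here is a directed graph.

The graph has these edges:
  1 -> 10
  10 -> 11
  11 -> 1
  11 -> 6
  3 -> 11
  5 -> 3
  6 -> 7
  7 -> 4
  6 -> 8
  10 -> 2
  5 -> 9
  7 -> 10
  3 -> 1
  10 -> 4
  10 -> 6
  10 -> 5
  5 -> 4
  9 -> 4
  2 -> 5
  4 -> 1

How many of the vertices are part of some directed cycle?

10

A vertex is on a directed cycle iff it belongs to a strongly connected component of size ≥ 2 (or has a self-loop).
The vertices on cycles are {1, 2, 3, 4, 5, 6, 7, 9, 10, 11} — 10 in total.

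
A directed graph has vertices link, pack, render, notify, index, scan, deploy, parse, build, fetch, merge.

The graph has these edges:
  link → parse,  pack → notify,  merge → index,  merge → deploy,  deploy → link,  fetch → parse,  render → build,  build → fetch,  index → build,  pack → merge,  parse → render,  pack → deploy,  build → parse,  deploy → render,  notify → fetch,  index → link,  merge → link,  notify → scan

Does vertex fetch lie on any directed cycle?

fetch is on a cycle iff fetch can reach itself via ≥1 edge.
fetch → parse → render → build → fetch — yes.

Yes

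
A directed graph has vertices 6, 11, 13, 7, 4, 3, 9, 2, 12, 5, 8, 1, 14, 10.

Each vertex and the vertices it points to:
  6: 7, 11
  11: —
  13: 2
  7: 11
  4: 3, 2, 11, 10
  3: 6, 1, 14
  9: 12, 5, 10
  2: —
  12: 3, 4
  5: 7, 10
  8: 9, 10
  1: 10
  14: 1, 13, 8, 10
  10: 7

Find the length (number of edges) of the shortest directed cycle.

For each vertex v, BFS finds the shortest path from v back to v.
The shortest such closed walk is 12 → 3 → 14 → 8 → 9 → 12, length 5.

5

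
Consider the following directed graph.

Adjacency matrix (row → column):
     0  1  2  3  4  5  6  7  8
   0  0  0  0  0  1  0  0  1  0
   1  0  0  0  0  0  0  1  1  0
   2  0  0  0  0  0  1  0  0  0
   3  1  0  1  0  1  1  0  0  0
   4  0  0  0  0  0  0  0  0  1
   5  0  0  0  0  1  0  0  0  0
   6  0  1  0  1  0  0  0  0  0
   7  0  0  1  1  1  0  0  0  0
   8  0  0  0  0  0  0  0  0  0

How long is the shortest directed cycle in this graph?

For each vertex v, BFS finds the shortest path from v back to v.
The shortest such closed walk is 1 → 6 → 1, length 2.

2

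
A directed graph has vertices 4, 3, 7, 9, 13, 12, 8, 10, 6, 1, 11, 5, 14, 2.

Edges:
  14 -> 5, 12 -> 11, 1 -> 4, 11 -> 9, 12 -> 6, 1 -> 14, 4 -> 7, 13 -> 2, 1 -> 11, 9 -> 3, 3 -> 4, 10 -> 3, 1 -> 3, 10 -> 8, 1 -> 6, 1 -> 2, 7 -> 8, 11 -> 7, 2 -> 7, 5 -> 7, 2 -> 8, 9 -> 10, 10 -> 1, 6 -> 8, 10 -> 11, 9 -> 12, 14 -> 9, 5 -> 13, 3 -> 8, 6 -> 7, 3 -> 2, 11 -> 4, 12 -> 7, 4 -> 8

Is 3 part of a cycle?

No

3 lies on a cycle iff there is a path from 3 back to itself.
Exploring from 3, it never reaches itself; equivalently, its strongly connected component is a singleton.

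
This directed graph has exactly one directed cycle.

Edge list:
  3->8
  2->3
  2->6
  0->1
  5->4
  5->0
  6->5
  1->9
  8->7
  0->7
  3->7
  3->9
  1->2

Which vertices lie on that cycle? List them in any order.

DFS with gray/black marking from 1:
1 gray
  2 gray
    3 gray
      9 gray
      9 black
      7 gray
      7 black
      8 gray
        8→7: 7 black — skip
      8 black
    3 black
    6 gray
      5 gray
        0 gray
          0→1: 1 is gray → back edge
Back edge closes the cycle 1 → 2 → 6 → 5 → 0 → 1; its vertices are {0, 1, 2, 5, 6}.

0, 1, 2, 5, 6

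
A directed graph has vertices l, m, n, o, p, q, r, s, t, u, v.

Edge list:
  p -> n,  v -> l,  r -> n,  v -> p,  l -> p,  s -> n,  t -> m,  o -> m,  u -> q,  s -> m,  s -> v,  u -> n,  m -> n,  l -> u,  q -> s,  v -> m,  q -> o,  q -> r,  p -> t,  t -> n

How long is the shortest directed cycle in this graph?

5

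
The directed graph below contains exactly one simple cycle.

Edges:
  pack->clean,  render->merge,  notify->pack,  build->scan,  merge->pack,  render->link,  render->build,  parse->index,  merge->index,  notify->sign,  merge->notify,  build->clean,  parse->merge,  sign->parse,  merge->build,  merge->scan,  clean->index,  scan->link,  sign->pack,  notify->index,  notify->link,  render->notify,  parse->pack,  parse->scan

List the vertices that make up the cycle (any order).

sign, merge, parse, notify

DFS with gray/black marking from merge:
merge gray
  scan gray
    link gray
    link black
  scan black
  pack gray
    clean gray
      index gray
      index black
    clean black
  pack black
  merge→index: index black — skip
  notify gray
    notify→pack: pack black — skip
    notify→link: link black — skip
    sign gray
      sign→pack: pack black — skip
      parse gray
        parse→index: index black — skip
        parse→merge: merge is gray → back edge
Back edge closes the cycle merge → notify → sign → parse → merge; its vertices are {sign, merge, parse, notify}.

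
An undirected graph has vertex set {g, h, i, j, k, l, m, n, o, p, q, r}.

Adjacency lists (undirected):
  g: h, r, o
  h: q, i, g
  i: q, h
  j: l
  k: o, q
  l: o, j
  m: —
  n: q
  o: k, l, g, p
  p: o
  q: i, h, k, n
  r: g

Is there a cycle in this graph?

Yes

DFS, tracking each vertex's parent; an edge to a visited non-parent vertex closes a cycle.
Start from j:
visit j (parent –)
  visit l (parent j)
    visit o (parent l)
      visit k (parent o)
        k–o: parent, skip
        visit q (parent k)
          visit i (parent q)
            i–q: parent, skip
            visit h (parent i)
              h–q: q visited and ≠ parent → cycle
Cycle: q – i – h – q.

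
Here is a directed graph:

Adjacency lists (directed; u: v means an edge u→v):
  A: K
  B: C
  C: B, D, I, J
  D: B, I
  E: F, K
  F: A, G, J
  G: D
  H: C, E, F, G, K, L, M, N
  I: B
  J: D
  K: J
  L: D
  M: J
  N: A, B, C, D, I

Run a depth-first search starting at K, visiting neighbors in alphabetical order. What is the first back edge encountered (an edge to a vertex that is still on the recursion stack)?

C->B

DFS from K (visiting neighbors in alphabetical order); mark gray on enter, black on exit:
K gray
  J gray
    D gray
      B gray
        C gray
          C→B: B is gray → back edge
First back edge: C → B.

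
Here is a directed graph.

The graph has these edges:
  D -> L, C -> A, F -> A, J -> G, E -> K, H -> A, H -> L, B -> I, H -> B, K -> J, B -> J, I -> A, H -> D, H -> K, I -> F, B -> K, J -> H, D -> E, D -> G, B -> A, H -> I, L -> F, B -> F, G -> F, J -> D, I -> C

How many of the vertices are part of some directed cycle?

6

A vertex is on a directed cycle iff it belongs to a strongly connected component of size ≥ 2 (or has a self-loop).
The vertices on cycles are {B, D, E, H, J, K} — 6 in total.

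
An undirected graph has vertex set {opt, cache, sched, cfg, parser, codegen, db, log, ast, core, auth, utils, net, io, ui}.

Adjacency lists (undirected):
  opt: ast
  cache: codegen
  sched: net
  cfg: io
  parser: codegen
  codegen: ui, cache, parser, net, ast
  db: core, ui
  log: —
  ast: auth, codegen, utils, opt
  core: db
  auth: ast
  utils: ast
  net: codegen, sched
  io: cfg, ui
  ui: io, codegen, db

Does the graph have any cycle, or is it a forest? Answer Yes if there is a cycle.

No

DFS, tracking each vertex's parent; an edge to a visited non-parent vertex closes a cycle.
Start from io:
visit io (parent –)
  visit cfg (parent io)
    cfg–io: parent, skip
  visit ui (parent io)
    ui–io: parent, skip
    visit codegen (parent ui)
      codegen–ui: parent, skip
      visit cache (parent codegen)
        cache–codegen: parent, skip
      visit parser (parent codegen)
        parser–codegen: parent, skip
      visit net (parent codegen)
        net–codegen: parent, skip
        visit sched (parent net)
          sched–net: parent, skip
      visit ast (parent codegen)
        visit auth (parent ast)
          auth–ast: parent, skip
        ast–codegen: parent, skip
        visit utils (parent ast)
          utils–ast: parent, skip
        visit opt (parent ast)
          opt–ast: parent, skip
    visit db (parent ui)
      visit core (parent db)
        core–db: parent, skip
      db–ui: parent, skip
visit log (parent –)
No non-parent visited neighbor found — the graph is a forest.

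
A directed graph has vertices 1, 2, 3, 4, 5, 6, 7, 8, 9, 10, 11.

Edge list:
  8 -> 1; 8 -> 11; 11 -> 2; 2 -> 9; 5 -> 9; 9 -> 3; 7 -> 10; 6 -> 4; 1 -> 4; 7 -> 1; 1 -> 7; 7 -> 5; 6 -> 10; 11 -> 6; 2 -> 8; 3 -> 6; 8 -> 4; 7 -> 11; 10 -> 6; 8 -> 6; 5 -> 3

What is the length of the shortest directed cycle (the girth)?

For each vertex v, BFS finds the shortest path from v back to v.
The shortest such closed walk is 7 → 1 → 7, length 2.

2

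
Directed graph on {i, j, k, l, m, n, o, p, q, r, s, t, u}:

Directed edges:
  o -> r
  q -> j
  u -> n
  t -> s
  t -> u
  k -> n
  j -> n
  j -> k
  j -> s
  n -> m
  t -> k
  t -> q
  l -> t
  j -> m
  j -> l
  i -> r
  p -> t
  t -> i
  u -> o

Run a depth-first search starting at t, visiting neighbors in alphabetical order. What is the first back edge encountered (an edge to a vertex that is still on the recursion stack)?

DFS from t (visiting neighbors in alphabetical order); mark gray on enter, black on exit:
t gray
  i gray
    r gray
    r black
  i black
  k gray
    n gray
      m gray
      m black
    n black
  k black
  q gray
    j gray
      j→k: k black — skip
      l gray
        l→t: t is gray → back edge
First back edge: l → t.

l→t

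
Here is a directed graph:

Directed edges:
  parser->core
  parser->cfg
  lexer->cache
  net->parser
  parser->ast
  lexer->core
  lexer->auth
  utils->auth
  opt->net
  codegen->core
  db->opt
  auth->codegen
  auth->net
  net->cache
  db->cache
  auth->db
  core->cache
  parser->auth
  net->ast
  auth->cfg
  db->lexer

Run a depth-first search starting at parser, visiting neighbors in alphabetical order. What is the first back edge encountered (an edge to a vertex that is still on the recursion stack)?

DFS from parser (visiting neighbors in alphabetical order); mark gray on enter, black on exit:
parser gray
  ast gray
  ast black
  auth gray
    cfg gray
    cfg black
    codegen gray
      core gray
        cache gray
        cache black
      core black
    codegen black
    db gray
      db→cache: cache black — skip
      lexer gray
        lexer→auth: auth is gray → back edge
First back edge: lexer → auth.

lexer->auth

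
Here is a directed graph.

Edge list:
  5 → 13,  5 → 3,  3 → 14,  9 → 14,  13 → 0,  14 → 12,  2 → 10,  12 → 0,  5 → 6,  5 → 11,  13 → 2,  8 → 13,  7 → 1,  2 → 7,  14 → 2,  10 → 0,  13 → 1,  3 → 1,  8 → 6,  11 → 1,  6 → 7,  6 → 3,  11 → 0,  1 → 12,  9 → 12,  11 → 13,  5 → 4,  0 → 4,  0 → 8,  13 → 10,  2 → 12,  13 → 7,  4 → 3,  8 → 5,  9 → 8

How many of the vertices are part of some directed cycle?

14

A vertex is on a directed cycle iff it belongs to a strongly connected component of size ≥ 2 (or has a self-loop).
The vertices on cycles are {0, 1, 2, 3, 4, 5, 6, 7, 8, 10, 11, 12, 13, 14} — 14 in total.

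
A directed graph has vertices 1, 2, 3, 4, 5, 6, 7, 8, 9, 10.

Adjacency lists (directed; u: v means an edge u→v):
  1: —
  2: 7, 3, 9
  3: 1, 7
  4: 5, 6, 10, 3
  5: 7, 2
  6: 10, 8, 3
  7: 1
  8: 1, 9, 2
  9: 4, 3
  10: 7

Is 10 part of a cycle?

No

10 lies on a cycle iff there is a path from 10 back to itself.
Exploring from 10, it never reaches itself; equivalently, its strongly connected component is a singleton.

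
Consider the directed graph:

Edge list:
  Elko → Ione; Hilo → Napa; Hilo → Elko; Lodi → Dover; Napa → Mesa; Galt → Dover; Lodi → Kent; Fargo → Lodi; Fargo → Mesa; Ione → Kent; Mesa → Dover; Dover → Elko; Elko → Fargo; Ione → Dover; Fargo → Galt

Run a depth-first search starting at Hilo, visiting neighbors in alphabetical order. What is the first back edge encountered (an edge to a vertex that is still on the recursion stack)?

DFS from Hilo (visiting neighbors in alphabetical order); mark gray on enter, black on exit:
Hilo gray
  Elko gray
    Fargo gray
      Galt gray
        Dover gray
          Dover→Elko: Elko is gray → back edge
First back edge: Dover → Elko.

Dover→Elko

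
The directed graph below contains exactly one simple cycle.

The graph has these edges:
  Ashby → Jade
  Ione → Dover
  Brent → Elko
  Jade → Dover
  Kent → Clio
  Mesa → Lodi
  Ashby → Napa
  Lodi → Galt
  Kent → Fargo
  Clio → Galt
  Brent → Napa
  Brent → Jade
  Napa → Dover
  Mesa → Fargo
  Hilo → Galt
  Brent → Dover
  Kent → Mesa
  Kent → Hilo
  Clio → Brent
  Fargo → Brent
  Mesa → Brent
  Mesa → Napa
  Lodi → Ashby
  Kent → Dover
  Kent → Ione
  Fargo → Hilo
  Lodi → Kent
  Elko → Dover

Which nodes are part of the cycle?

Kent, Lodi, Mesa

DFS with gray/black marking from Lodi:
Lodi gray
  Kent gray
    Clio gray
      Galt gray
      Galt black
      Brent gray
        Elko gray
          Dover gray
          Dover black
        Elko black
        Brent→Dover: Dover black — skip
        Jade gray
          Jade→Dover: Dover black — skip
        Jade black
        Napa gray
          Napa→Dover: Dover black — skip
        Napa black
      Brent black
    Clio black
    Hilo gray
      Hilo→Galt: Galt black — skip
    Hilo black
    Kent→Dover: Dover black — skip
    Fargo gray
      Fargo→Hilo: Hilo black — skip
      Fargo→Brent: Brent black — skip
    Fargo black
    Mesa gray
      Mesa→Brent: Brent black — skip
      Mesa→Fargo: Fargo black — skip
      Mesa→Napa: Napa black — skip
      Mesa→Lodi: Lodi is gray → back edge
Back edge closes the cycle Lodi → Kent → Mesa → Lodi; its vertices are {Kent, Lodi, Mesa}.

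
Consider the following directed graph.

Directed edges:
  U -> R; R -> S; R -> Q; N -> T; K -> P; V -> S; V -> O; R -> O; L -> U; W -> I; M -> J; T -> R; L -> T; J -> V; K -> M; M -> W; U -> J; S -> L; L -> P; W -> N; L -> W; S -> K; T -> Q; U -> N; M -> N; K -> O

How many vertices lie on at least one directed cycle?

11

A vertex is on a directed cycle iff it belongs to a strongly connected component of size ≥ 2 (or has a self-loop).
The vertices on cycles are {J, K, L, M, N, R, S, T, U, V, W} — 11 in total.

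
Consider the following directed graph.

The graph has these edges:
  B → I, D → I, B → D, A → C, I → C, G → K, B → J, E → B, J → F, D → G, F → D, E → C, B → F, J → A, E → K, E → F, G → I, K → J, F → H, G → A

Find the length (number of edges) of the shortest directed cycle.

For each vertex v, BFS finds the shortest path from v back to v.
The shortest such closed walk is K → J → F → D → G → K, length 5.

5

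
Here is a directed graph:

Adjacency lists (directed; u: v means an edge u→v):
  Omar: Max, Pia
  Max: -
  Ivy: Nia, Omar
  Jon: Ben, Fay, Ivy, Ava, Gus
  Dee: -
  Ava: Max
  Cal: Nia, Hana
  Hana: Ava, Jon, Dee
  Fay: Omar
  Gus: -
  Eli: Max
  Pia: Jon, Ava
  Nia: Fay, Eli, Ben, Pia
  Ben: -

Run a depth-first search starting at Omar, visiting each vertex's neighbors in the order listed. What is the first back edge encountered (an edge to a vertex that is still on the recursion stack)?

Fay->Omar

DFS from Omar (visiting each vertex's neighbors in the order listed); mark gray on enter, black on exit:
Omar gray
  Max gray
  Max black
  Pia gray
    Jon gray
      Ben gray
      Ben black
      Fay gray
        Fay→Omar: Omar is gray → back edge
First back edge: Fay → Omar.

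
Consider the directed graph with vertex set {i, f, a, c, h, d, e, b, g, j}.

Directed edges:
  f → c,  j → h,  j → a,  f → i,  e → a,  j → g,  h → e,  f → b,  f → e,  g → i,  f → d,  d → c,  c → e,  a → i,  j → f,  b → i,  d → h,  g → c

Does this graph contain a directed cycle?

DFS with white/gray/black marking, starting from g:
g gray
  i gray
  i black
  c gray
    e gray
      a gray
        a→i: i black — skip
      a black
    e black
  c black
g black
f gray
  f→e: e black — skip
  b gray
    b→i: i black — skip
  b black
  d gray
    h gray
      h→e: e black — skip
    h black
    d→c: c black — skip
  d black
  f→i: i black — skip
  f→c: c black — skip
f black
j gray
  j→g: g black — skip
  j→f: f black — skip
  j→a: a black — skip
  j→h: h black — skip
j black
Every edge goes to a white or black vertex — no back edge, so the graph is acyclic.

No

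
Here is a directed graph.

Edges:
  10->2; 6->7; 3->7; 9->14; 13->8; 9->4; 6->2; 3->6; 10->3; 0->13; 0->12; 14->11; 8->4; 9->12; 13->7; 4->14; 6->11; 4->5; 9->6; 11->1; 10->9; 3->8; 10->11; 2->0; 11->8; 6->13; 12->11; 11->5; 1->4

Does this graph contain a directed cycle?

DFS with white/gray/black marking, starting from 3:
3 gray
  8 gray
    4 gray
      5 gray
      5 black
      14 gray
        11 gray
          1 gray
            1→4: 4 is gray → back edge
Back edge found, so a cycle exists: 4 → 14 → 11 → 1 → 4.

Yes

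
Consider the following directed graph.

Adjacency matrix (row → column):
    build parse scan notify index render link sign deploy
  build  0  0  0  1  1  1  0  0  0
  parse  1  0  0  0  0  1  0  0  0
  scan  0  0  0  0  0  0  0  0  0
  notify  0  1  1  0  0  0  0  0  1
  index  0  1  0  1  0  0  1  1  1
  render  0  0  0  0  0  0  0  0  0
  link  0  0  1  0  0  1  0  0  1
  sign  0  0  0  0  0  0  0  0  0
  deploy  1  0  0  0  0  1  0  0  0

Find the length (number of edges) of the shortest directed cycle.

3

For each vertex v, BFS finds the shortest path from v back to v.
The shortest such closed walk is index → parse → build → index, length 3.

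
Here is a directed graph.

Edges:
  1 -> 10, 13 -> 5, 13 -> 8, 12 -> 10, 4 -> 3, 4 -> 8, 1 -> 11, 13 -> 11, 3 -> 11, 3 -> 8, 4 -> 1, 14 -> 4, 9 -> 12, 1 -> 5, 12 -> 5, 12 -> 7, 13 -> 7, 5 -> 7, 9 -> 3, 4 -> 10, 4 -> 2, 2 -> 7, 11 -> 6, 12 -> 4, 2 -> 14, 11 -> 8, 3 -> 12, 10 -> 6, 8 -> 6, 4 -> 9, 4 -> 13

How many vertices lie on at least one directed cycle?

6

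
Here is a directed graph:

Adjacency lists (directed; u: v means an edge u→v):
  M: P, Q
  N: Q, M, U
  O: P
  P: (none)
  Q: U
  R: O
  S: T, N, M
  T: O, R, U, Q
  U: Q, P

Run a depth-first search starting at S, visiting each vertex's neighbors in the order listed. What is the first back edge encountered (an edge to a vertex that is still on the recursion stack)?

Q->U

DFS from S (visiting each vertex's neighbors in the order listed); mark gray on enter, black on exit:
S gray
  T gray
    O gray
      P gray
      P black
    O black
    R gray
      R→O: O black — skip
    R black
    U gray
      Q gray
        Q→U: U is gray → back edge
First back edge: Q → U.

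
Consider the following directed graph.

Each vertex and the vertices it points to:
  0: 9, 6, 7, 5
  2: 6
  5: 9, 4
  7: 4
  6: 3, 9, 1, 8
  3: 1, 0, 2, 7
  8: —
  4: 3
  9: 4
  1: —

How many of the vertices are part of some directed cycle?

A vertex is on a directed cycle iff it belongs to a strongly connected component of size ≥ 2 (or has a self-loop).
The vertices on cycles are {0, 2, 3, 4, 5, 6, 7, 9} — 8 in total.

8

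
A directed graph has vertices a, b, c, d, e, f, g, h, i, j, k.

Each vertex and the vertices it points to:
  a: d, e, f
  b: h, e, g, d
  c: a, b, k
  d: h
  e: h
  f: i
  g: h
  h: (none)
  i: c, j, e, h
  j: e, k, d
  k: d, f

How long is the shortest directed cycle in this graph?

For each vertex v, BFS finds the shortest path from v back to v.
The shortest such closed walk is f → i → j → k → f, length 4.

4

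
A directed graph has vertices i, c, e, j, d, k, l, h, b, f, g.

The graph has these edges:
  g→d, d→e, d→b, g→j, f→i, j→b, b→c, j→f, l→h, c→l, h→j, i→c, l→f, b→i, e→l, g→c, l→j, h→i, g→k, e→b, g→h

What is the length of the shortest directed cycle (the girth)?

4

For each vertex v, BFS finds the shortest path from v back to v.
The shortest such closed walk is h → i → c → l → h, length 4.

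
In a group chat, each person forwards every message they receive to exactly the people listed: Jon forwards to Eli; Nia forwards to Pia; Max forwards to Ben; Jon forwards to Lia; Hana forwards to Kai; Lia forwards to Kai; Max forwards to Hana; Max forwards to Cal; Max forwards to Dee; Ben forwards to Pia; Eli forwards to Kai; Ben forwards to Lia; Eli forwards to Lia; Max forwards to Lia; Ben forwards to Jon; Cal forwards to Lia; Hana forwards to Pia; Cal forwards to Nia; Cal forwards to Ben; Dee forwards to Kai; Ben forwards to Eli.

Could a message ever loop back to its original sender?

DFS with white/gray/black marking, starting from Max:
Max gray
  Hana gray
    Kai gray
    Kai black
    Pia gray
    Pia black
  Hana black
  Dee gray
    Dee→Kai: Kai black — skip
  Dee black
  Ben gray
    Eli gray
      Lia gray
        Lia→Kai: Kai black — skip
      Lia black
      Eli→Kai: Kai black — skip
    Eli black
    Ben→Lia: Lia black — skip
    Jon gray
      Jon→Lia: Lia black — skip
      Jon→Eli: Eli black — skip
    Jon black
    Ben→Pia: Pia black — skip
  Ben black
  Max→Lia: Lia black — skip
  Cal gray
    Cal→Lia: Lia black — skip
    Cal→Ben: Ben black — skip
    Nia gray
      Nia→Pia: Pia black — skip
    Nia black
  Cal black
Max black
Every edge goes to a white or black vertex — no back edge, so the graph is acyclic.

No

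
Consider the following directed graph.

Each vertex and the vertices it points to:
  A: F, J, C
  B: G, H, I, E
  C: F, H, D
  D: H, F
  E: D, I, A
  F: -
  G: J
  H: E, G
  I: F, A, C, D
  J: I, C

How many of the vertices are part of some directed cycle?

8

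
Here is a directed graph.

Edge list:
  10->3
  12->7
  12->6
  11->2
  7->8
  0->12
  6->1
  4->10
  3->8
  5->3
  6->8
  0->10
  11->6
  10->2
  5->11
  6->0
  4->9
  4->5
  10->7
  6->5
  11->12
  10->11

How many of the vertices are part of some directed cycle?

A vertex is on a directed cycle iff it belongs to a strongly connected component of size ≥ 2 (or has a self-loop).
The vertices on cycles are {0, 5, 6, 10, 11, 12} — 6 in total.

6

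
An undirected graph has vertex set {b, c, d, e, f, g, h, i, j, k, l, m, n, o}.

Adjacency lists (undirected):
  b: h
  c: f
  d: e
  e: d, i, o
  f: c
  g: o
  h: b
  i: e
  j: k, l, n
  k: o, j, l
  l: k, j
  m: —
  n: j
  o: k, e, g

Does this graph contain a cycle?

DFS, tracking each vertex's parent; an edge to a visited non-parent vertex closes a cycle.
Start from b:
visit b (parent –)
  visit h (parent b)
    h–b: parent, skip
visit c (parent –)
  visit f (parent c)
    f–c: parent, skip
visit d (parent –)
  visit e (parent d)
    e–d: parent, skip
    visit i (parent e)
      i–e: parent, skip
    visit o (parent e)
      visit k (parent o)
        k–o: parent, skip
        visit j (parent k)
          j–k: parent, skip
          visit l (parent j)
            l–k: k visited and ≠ parent → cycle
Cycle: k – j – l – k.

Yes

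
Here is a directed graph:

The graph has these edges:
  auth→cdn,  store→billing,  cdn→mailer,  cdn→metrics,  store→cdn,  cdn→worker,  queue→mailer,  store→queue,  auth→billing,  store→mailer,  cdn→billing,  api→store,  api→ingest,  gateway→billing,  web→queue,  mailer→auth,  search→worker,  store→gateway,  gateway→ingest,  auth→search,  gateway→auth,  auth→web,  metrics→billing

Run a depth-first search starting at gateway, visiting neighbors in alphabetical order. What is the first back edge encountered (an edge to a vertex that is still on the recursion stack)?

DFS from gateway (visiting neighbors in alphabetical order); mark gray on enter, black on exit:
gateway gray
  auth gray
    billing gray
    billing black
    cdn gray
      cdn→billing: billing black — skip
      mailer gray
        mailer→auth: auth is gray → back edge
First back edge: mailer → auth.

mailer->auth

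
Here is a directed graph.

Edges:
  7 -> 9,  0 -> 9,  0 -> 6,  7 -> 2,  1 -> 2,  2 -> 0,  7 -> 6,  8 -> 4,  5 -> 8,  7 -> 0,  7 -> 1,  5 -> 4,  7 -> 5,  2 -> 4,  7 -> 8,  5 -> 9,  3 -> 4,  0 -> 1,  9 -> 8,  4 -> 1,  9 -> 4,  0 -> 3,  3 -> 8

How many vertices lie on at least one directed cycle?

7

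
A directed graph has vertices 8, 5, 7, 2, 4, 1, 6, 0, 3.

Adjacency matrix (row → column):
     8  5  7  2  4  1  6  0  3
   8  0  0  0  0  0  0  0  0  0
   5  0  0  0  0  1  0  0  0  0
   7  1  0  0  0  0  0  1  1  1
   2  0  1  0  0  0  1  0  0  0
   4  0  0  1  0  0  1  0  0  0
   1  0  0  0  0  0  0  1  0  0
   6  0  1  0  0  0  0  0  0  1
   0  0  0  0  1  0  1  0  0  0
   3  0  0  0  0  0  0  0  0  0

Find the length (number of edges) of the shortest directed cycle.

4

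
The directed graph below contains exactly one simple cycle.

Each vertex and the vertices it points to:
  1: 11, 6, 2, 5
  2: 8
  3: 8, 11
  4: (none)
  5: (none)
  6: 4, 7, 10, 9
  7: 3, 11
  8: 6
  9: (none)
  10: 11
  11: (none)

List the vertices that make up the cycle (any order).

3, 6, 7, 8

DFS with gray/black marking from 6:
6 gray
  4 gray
  4 black
  7 gray
    3 gray
      8 gray
        8→6: 6 is gray → back edge
Back edge closes the cycle 6 → 7 → 3 → 8 → 6; its vertices are {3, 6, 7, 8}.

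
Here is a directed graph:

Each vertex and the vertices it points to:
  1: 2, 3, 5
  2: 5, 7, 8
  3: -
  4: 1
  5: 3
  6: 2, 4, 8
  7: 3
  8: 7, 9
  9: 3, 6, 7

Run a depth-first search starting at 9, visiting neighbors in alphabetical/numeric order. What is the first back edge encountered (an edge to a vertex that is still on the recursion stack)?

8->9

DFS from 9 (visiting neighbors in alphabetical/numeric order); mark gray on enter, black on exit:
9 gray
  3 gray
  3 black
  6 gray
    2 gray
      5 gray
        5→3: 3 black — skip
      5 black
      7 gray
        7→3: 3 black — skip
      7 black
      8 gray
        8→7: 7 black — skip
        8→9: 9 is gray → back edge
First back edge: 8 → 9.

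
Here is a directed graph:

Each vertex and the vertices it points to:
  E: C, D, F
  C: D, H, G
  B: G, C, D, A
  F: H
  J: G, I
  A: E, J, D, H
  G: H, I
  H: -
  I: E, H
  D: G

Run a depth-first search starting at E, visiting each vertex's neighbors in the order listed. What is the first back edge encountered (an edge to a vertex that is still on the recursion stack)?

I->E

DFS from E (visiting each vertex's neighbors in the order listed); mark gray on enter, black on exit:
E gray
  C gray
    D gray
      G gray
        H gray
        H black
        I gray
          I→E: E is gray → back edge
First back edge: I → E.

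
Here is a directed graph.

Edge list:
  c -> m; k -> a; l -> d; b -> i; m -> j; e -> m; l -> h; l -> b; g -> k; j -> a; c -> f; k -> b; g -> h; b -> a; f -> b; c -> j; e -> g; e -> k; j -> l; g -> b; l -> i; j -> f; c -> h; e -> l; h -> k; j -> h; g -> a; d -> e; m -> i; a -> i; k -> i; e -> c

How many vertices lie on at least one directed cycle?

A vertex is on a directed cycle iff it belongs to a strongly connected component of size ≥ 2 (or has a self-loop).
The vertices on cycles are {c, d, e, j, l, m} — 6 in total.

6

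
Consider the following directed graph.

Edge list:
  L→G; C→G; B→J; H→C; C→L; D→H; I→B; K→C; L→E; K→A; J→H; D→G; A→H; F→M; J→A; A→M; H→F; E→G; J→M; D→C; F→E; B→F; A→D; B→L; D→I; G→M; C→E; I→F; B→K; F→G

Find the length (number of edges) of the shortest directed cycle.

5

For each vertex v, BFS finds the shortest path from v back to v.
The shortest such closed walk is I → B → J → A → D → I, length 5.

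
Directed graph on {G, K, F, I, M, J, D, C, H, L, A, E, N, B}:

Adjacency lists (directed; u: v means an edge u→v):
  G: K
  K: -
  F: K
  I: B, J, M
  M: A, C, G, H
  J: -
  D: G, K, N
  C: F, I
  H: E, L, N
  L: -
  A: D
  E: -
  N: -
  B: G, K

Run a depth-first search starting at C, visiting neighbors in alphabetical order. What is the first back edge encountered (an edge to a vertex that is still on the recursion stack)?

M→C

DFS from C (visiting neighbors in alphabetical order); mark gray on enter, black on exit:
C gray
  F gray
    K gray
    K black
  F black
  I gray
    B gray
      G gray
        G→K: K black — skip
      G black
      B→K: K black — skip
    B black
    J gray
    J black
    M gray
      A gray
        D gray
          D→G: G black — skip
          D→K: K black — skip
          N gray
          N black
        D black
      A black
      M→C: C is gray → back edge
First back edge: M → C.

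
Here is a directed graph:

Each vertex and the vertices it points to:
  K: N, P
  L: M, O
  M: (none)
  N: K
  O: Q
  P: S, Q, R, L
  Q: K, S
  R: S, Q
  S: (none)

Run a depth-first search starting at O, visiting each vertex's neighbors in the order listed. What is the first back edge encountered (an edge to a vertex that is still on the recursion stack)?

N->K

DFS from O (visiting each vertex's neighbors in the order listed); mark gray on enter, black on exit:
O gray
  Q gray
    K gray
      N gray
        N→K: K is gray → back edge
First back edge: N → K.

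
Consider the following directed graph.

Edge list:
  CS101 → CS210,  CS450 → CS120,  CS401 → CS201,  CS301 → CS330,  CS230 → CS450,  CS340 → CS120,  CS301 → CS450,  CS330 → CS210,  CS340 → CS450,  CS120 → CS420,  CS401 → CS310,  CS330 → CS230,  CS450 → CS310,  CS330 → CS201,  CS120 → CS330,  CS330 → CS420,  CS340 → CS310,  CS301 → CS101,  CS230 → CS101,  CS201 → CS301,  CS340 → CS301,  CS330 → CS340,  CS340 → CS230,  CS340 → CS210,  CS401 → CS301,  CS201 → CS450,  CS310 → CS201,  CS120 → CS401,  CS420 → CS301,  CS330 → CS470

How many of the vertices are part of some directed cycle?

A vertex is on a directed cycle iff it belongs to a strongly connected component of size ≥ 2 (or has a self-loop).
The vertices on cycles are {CS120, CS201, CS230, CS301, CS310, CS330, CS340, CS401, CS420, CS450} — 10 in total.

10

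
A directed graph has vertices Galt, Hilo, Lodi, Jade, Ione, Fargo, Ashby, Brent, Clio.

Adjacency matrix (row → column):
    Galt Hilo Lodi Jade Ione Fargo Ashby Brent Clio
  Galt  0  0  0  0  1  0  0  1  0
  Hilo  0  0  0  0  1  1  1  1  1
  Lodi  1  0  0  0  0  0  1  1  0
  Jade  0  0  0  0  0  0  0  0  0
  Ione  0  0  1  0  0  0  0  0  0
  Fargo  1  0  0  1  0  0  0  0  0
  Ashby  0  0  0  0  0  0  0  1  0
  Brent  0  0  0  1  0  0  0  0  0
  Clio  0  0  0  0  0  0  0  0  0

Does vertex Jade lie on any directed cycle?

No

Jade lies on a cycle iff there is a path from Jade back to itself.
Exploring from Jade, it never reaches itself; equivalently, its strongly connected component is a singleton.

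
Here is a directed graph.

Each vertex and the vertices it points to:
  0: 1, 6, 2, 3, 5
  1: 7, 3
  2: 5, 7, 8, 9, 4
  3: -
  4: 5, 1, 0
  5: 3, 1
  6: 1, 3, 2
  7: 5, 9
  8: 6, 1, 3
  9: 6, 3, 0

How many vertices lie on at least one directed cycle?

A vertex is on a directed cycle iff it belongs to a strongly connected component of size ≥ 2 (or has a self-loop).
The vertices on cycles are {0, 1, 2, 4, 5, 6, 7, 8, 9} — 9 in total.

9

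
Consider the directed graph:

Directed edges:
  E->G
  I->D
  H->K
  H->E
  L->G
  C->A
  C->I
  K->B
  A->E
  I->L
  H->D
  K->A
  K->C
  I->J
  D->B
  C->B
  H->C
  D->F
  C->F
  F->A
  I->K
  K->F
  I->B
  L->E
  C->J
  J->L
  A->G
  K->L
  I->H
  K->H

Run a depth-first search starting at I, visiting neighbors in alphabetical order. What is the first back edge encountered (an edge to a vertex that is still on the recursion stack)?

DFS from I (visiting neighbors in alphabetical order); mark gray on enter, black on exit:
I gray
  B gray
  B black
  D gray
    D→B: B black — skip
    F gray
      A gray
        E gray
          G gray
          G black
        E black
        A→G: G black — skip
      A black
    F black
  D black
  H gray
    C gray
      C→A: A black — skip
      C→B: B black — skip
      C→F: F black — skip
      C→I: I is gray → back edge
First back edge: C → I.

C->I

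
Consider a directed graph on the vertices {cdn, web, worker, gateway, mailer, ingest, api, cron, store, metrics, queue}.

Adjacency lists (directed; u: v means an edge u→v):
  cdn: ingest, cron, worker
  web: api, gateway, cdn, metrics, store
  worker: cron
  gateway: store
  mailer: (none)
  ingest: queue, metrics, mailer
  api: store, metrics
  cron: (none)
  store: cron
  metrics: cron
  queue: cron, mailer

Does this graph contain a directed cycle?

DFS with white/gray/black marking, starting from mailer:
mailer gray
mailer black
cdn gray
  ingest gray
    queue gray
      cron gray
      cron black
      queue→mailer: mailer black — skip
    queue black
    metrics gray
      metrics→cron: cron black — skip
    metrics black
    ingest→mailer: mailer black — skip
  ingest black
  cdn→cron: cron black — skip
  worker gray
    worker→cron: cron black — skip
  worker black
cdn black
web gray
  api gray
    store gray
      store→cron: cron black — skip
    store black
    api→metrics: metrics black — skip
  api black
  gateway gray
    gateway→store: store black — skip
  gateway black
  web→cdn: cdn black — skip
  web→metrics: metrics black — skip
  web→store: store black — skip
web black
Every edge goes to a white or black vertex — no back edge, so the graph is acyclic.

No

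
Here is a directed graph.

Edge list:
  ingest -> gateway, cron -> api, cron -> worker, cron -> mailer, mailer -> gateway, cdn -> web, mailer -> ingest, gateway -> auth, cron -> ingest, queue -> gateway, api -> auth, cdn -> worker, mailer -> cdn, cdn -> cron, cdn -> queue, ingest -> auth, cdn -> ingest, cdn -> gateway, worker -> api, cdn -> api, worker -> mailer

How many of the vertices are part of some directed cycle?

4

A vertex is on a directed cycle iff it belongs to a strongly connected component of size ≥ 2 (or has a self-loop).
The vertices on cycles are {cdn, cron, mailer, worker} — 4 in total.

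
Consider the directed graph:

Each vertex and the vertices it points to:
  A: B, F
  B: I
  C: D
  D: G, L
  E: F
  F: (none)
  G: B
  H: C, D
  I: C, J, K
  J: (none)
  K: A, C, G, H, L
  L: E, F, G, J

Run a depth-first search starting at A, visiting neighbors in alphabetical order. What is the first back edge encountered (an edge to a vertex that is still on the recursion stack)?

G->B

DFS from A (visiting neighbors in alphabetical order); mark gray on enter, black on exit:
A gray
  B gray
    I gray
      C gray
        D gray
          G gray
            G→B: B is gray → back edge
First back edge: G → B.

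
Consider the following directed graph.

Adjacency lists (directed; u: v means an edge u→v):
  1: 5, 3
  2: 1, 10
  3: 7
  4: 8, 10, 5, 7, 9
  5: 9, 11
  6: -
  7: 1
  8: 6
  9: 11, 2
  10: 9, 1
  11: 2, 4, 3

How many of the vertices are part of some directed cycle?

9

A vertex is on a directed cycle iff it belongs to a strongly connected component of size ≥ 2 (or has a self-loop).
The vertices on cycles are {1, 2, 3, 4, 5, 7, 9, 10, 11} — 9 in total.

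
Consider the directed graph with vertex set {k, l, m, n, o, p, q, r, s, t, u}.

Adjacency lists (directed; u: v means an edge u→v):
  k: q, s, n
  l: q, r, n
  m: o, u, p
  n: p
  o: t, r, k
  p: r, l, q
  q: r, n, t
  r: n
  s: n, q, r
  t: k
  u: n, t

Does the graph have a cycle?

Yes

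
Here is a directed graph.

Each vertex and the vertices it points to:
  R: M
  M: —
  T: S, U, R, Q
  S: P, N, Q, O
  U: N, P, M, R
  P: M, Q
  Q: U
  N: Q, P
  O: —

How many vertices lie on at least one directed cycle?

A vertex is on a directed cycle iff it belongs to a strongly connected component of size ≥ 2 (or has a self-loop).
The vertices on cycles are {N, P, Q, U} — 4 in total.

4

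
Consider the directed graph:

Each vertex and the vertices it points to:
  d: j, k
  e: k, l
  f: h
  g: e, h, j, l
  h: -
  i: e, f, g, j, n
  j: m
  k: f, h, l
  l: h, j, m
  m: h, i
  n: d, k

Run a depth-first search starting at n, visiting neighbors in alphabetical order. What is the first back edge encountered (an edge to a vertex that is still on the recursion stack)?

DFS from n (visiting neighbors in alphabetical order); mark gray on enter, black on exit:
n gray
  d gray
    j gray
      m gray
        h gray
        h black
        i gray
          e gray
            k gray
              f gray
                f→h: h black — skip
              f black
              k→h: h black — skip
              l gray
                l→h: h black — skip
                l→j: j is gray → back edge
First back edge: l → j.

l->j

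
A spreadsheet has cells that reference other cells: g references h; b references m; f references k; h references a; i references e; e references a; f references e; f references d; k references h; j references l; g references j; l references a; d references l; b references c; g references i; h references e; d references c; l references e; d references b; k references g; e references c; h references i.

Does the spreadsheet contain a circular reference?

DFS with white/gray/black marking, starting from g:
g gray
  h gray
    e gray
      c gray
      c black
      a gray
      a black
    e black
    i gray
      i→e: e black — skip
    i black
    h→a: a black — skip
  h black
  g→i: i black — skip
  j gray
    l gray
      l→e: e black — skip
      l→a: a black — skip
    l black
  j black
g black
b gray
  m gray
  m black
  b→c: c black — skip
b black
d gray
  d→b: b black — skip
  d→l: l black — skip
  d→c: c black — skip
d black
f gray
  f→e: e black — skip
  k gray
    k→h: h black — skip
    k→g: g black — skip
  k black
  f→d: d black — skip
f black
Every edge goes to a white or black vertex — no back edge, so the graph is acyclic.

No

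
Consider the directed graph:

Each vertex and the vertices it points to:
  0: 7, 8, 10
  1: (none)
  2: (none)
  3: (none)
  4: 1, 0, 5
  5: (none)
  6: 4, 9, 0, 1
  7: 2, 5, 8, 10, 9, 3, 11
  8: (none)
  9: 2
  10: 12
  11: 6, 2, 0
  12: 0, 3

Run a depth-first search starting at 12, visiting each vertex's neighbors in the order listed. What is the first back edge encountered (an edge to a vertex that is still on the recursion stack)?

10->12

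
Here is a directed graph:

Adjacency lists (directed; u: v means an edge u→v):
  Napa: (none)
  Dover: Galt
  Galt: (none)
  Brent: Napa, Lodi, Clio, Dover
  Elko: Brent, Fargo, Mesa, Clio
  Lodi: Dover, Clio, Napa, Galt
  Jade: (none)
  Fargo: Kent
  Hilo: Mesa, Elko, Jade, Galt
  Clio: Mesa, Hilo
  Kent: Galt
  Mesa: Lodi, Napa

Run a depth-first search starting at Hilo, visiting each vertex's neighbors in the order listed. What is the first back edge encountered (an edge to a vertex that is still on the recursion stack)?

DFS from Hilo (visiting each vertex's neighbors in the order listed); mark gray on enter, black on exit:
Hilo gray
  Mesa gray
    Lodi gray
      Dover gray
        Galt gray
        Galt black
      Dover black
      Clio gray
        Clio→Mesa: Mesa is gray → back edge
First back edge: Clio → Mesa.

Clio->Mesa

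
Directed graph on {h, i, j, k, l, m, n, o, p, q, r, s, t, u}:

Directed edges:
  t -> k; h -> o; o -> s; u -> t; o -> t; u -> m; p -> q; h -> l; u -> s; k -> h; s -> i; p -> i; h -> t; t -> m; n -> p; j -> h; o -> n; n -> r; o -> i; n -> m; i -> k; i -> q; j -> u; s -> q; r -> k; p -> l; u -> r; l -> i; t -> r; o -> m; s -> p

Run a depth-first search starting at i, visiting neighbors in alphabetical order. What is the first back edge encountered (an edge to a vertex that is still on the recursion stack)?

l→i

DFS from i (visiting neighbors in alphabetical order); mark gray on enter, black on exit:
i gray
  k gray
    h gray
      l gray
        l→i: i is gray → back edge
First back edge: l → i.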